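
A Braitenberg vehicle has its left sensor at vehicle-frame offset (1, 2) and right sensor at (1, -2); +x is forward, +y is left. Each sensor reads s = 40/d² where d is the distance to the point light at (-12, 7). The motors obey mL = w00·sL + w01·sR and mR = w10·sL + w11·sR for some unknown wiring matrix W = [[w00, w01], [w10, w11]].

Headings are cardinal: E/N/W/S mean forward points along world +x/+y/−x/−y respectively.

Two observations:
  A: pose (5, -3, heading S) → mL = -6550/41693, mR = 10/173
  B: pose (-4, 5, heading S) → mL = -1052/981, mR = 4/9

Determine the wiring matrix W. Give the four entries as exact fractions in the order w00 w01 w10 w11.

-1/2 -1 0 1/2

obs A: pose=(5,-3,S) → sL=20/241, sR=20/173, mL=-6550/41693, mR=10/173
obs B: pose=(-4,5,S) → sL=40/109, sR=8/9, mL=-1052/981, mR=4/9
sensor matrix S = [[20/241, 20/173], [40/109, 8/9]]; det S = 1281920/40900833
solve [mL_A; mL_B] = S·[w00; w01] and [mR_A; mR_B] = S·[w10; w11]:
  w00 = -1/2, w01 = -1, w10 = 0, w11 = 1/2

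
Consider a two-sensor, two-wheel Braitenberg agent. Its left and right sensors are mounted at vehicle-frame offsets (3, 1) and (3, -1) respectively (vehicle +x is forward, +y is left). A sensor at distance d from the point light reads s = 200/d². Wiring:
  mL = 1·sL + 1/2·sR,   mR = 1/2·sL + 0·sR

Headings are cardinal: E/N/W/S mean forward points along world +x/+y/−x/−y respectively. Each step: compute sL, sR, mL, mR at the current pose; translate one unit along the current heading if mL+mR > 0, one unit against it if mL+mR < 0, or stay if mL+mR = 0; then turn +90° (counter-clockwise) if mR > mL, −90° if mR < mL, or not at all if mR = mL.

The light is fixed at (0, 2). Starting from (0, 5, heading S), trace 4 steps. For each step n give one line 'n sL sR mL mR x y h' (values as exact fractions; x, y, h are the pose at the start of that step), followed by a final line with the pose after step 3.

n=0: pose=(0,5,S); sL=200, sR=200; mL=300, mR=100; mL+mR=400 → advance +1; mR−mL=-200 → turn -1·90°
n=1: pose=(0,4,W); sL=20, sR=100/9; mL=230/9, mR=10; mL+mR=320/9 → advance +1; mR−mL=-140/9 → turn -1·90°
n=2: pose=(-1,4,N); sL=200/29, sR=8; mL=316/29, mR=100/29; mL+mR=416/29 → advance +1; mR−mL=-216/29 → turn -1·90°
n=3: pose=(-1,5,E); sL=10, sR=25; mL=45/2, mR=5; mL+mR=55/2 → advance +1; mR−mL=-35/2 → turn -1·90°

0 200 200 300 100 0 5 S
1 20 100/9 230/9 10 0 4 W
2 200/29 8 316/29 100/29 -1 4 N
3 10 25 45/2 5 -1 5 E
final 0 5 S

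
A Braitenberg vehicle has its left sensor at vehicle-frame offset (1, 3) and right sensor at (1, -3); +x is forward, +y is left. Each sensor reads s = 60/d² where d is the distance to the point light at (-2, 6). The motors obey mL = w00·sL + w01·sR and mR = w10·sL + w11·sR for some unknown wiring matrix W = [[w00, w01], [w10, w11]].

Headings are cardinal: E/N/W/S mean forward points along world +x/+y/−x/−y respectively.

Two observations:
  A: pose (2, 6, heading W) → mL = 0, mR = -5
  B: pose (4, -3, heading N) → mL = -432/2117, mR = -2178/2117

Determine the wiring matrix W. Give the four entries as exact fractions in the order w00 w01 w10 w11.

-1/2 1/2 -1 -1/2

obs A: pose=(2,6,W) → sL=10/3, sR=10/3, mL=0, mR=-5
obs B: pose=(4,-3,N) → sL=60/73, sR=12/29, mL=-432/2117, mR=-2178/2117
sensor matrix S = [[10/3, 10/3], [60/73, 12/29]]; det S = -2880/2117
solve [mL_A; mL_B] = S·[w00; w01] and [mR_A; mR_B] = S·[w10; w11]:
  w00 = -1/2, w01 = 1/2, w10 = -1, w11 = -1/2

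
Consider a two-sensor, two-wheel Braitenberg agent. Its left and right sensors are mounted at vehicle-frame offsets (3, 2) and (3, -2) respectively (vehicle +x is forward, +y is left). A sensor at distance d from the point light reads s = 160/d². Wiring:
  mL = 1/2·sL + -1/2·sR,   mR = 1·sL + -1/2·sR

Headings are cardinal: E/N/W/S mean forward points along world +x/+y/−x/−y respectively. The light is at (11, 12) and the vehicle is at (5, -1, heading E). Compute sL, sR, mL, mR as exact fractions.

16/13 80/117 32/117 8/9

left sensor world pos  = (8, 1); dL² = 130
right sensor world pos = (8, -3); dR² = 234
sL = 160/130 = 16/13
sR = 160/234 = 80/117
mL = 1/2·sL + -1/2·sR = 32/117
mR = 1·sL + -1/2·sR = 8/9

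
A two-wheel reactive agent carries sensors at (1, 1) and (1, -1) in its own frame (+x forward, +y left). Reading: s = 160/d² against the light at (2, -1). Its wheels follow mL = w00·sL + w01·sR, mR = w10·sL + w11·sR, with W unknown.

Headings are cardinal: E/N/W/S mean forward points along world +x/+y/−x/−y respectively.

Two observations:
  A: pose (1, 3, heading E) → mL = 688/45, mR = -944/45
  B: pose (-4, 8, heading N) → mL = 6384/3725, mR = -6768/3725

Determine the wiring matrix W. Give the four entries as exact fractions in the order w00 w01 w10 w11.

1 1/2 -1/2 -1

obs A: pose=(1,3,E) → sL=32/5, sR=160/9, mL=688/45, mR=-944/45
obs B: pose=(-4,8,N) → sL=160/149, sR=32/25, mL=6384/3725, mR=-6768/3725
sensor matrix S = [[32/5, 160/9], [160/149, 32/25]]; det S = -1826816/167625
solve [mL_A; mL_B] = S·[w00; w01] and [mR_A; mR_B] = S·[w10; w11]:
  w00 = 1, w01 = 1/2, w10 = -1/2, w11 = -1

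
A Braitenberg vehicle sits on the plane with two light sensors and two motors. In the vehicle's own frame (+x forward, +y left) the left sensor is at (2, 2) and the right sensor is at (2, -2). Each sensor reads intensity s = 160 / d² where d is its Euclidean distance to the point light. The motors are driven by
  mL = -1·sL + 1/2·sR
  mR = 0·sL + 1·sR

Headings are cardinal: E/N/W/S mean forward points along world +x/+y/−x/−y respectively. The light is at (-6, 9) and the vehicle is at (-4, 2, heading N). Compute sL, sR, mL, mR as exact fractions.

left sensor world pos  = (-6, 4); dL² = 25
right sensor world pos = (-2, 4); dR² = 41
sL = 160/25 = 32/5
sR = 160/41 = 160/41
mL = -1·sL + 1/2·sR = -912/205
mR = 0·sL + 1·sR = 160/41

32/5 160/41 -912/205 160/41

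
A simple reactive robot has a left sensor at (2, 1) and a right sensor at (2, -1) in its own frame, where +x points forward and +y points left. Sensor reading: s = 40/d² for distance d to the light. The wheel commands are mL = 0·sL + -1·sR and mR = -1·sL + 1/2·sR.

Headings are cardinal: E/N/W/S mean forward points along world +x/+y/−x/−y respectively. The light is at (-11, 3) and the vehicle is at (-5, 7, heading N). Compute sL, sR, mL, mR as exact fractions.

left sensor world pos  = (-6, 9); dL² = 61
right sensor world pos = (-4, 9); dR² = 85
sL = 40/61 = 40/61
sR = 40/85 = 8/17
mL = 0·sL + -1·sR = -8/17
mR = -1·sL + 1/2·sR = -436/1037

40/61 8/17 -8/17 -436/1037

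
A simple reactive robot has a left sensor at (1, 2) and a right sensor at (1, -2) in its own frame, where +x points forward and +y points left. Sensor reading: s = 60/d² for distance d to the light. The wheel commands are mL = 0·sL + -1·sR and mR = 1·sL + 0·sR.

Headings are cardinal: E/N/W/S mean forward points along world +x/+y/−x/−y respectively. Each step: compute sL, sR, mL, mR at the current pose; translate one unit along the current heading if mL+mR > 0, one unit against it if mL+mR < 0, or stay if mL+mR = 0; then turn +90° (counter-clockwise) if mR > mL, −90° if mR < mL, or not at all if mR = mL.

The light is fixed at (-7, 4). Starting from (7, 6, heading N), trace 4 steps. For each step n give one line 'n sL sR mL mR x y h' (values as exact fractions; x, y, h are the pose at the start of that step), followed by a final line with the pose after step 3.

n=0: pose=(7,6,N); sL=20/51, sR=12/53; mL=-12/53, mR=20/51; mL+mR=448/2703 → advance +1; mR−mL=1672/2703 → turn +1·90°
n=1: pose=(7,7,W); sL=6/17, sR=30/97; mL=-30/97, mR=6/17; mL+mR=72/1649 → advance +1; mR−mL=1092/1649 → turn +1·90°
n=2: pose=(6,7,S); sL=60/229, sR=12/25; mL=-12/25, mR=60/229; mL+mR=-1248/5725 → advance -1; mR−mL=4248/5725 → turn +1·90°
n=3: pose=(6,8,E); sL=15/58, sR=3/10; mL=-3/10, mR=15/58; mL+mR=-6/145 → advance -1; mR−mL=81/145 → turn +1·90°

0 20/51 12/53 -12/53 20/51 7 6 N
1 6/17 30/97 -30/97 6/17 7 7 W
2 60/229 12/25 -12/25 60/229 6 7 S
3 15/58 3/10 -3/10 15/58 6 8 E
final 5 8 N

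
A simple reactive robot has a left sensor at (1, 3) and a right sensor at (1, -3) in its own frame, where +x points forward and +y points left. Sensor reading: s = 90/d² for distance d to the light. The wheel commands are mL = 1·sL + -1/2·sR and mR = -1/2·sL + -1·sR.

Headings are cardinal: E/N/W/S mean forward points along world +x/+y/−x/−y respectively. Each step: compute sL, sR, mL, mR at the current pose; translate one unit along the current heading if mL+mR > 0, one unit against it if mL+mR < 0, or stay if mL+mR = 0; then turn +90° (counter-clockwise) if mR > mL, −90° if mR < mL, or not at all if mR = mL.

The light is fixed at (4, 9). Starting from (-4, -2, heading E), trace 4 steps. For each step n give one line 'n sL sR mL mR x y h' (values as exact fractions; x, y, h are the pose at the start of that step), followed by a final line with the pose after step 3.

0 90/113 18/49 3393/5537 -4239/5537 -4 -2 E
1 1/2 5/16 11/32 -9/16 -5 -2 S
2 90/269 90/149 1305/40081 -30915/40081 -5 -1 W
3 45/101 45/53 225/10706 -11475/10706 -4 -1 N
final -4 -2 E

n=0: pose=(-4,-2,E); sL=90/113, sR=18/49; mL=3393/5537, mR=-4239/5537; mL+mR=-846/5537 → advance -1; mR−mL=-7632/5537 → turn -1·90°
n=1: pose=(-5,-2,S); sL=1/2, sR=5/16; mL=11/32, mR=-9/16; mL+mR=-7/32 → advance -1; mR−mL=-29/32 → turn -1·90°
n=2: pose=(-5,-1,W); sL=90/269, sR=90/149; mL=1305/40081, mR=-30915/40081; mL+mR=-29610/40081 → advance -1; mR−mL=-32220/40081 → turn -1·90°
n=3: pose=(-4,-1,N); sL=45/101, sR=45/53; mL=225/10706, mR=-11475/10706; mL+mR=-5625/5353 → advance -1; mR−mL=-5850/5353 → turn -1·90°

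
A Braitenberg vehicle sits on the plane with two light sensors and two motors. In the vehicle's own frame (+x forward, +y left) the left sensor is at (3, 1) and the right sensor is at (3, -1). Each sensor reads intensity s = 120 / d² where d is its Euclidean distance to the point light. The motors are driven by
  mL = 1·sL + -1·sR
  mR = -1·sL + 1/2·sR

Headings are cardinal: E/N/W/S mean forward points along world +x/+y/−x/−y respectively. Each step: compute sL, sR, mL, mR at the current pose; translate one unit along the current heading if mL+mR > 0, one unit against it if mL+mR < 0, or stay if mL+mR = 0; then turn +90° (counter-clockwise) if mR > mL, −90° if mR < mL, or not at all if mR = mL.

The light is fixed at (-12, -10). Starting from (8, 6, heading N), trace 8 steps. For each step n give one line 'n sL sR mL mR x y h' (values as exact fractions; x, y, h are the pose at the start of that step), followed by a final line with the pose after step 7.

0 60/361 60/401 2400/144761 -13230/144761 8 6 N
1 24/157 24/145 -288/22765 -1596/22765 8 5 E
2 15/68 10/39 -95/2652 -245/2652 7 5 S
3 120/481 24/109 1536/52429 -7308/52429 7 6 W
4 60/361 60/401 2400/144761 -13230/144761 8 6 N
5 24/157 24/145 -288/22765 -1596/22765 8 5 E
6 15/68 10/39 -95/2652 -245/2652 7 5 S
7 120/481 24/109 1536/52429 -7308/52429 7 6 W
final 8 6 N

n=0: pose=(8,6,N); sL=60/361, sR=60/401; mL=2400/144761, mR=-13230/144761; mL+mR=-30/401 → advance -1; mR−mL=-15630/144761 → turn -1·90°
n=1: pose=(8,5,E); sL=24/157, sR=24/145; mL=-288/22765, mR=-1596/22765; mL+mR=-12/145 → advance -1; mR−mL=-1308/22765 → turn -1·90°
n=2: pose=(7,5,S); sL=15/68, sR=10/39; mL=-95/2652, mR=-245/2652; mL+mR=-5/39 → advance -1; mR−mL=-25/442 → turn -1·90°
n=3: pose=(7,6,W); sL=120/481, sR=24/109; mL=1536/52429, mR=-7308/52429; mL+mR=-12/109 → advance -1; mR−mL=-8844/52429 → turn -1·90°
n=4: pose=(8,6,N); sL=60/361, sR=60/401; mL=2400/144761, mR=-13230/144761; mL+mR=-30/401 → advance -1; mR−mL=-15630/144761 → turn -1·90°
n=5: pose=(8,5,E); sL=24/157, sR=24/145; mL=-288/22765, mR=-1596/22765; mL+mR=-12/145 → advance -1; mR−mL=-1308/22765 → turn -1·90°
n=6: pose=(7,5,S); sL=15/68, sR=10/39; mL=-95/2652, mR=-245/2652; mL+mR=-5/39 → advance -1; mR−mL=-25/442 → turn -1·90°
n=7: pose=(7,6,W); sL=120/481, sR=24/109; mL=1536/52429, mR=-7308/52429; mL+mR=-12/109 → advance -1; mR−mL=-8844/52429 → turn -1·90°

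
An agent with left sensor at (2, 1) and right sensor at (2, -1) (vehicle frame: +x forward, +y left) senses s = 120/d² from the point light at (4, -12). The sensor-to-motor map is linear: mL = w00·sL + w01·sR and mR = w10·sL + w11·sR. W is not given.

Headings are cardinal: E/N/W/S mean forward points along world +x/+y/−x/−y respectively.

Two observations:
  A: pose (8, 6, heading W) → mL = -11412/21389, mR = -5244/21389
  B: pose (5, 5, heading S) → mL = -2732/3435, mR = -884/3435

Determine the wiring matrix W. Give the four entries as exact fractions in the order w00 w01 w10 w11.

-1/2 -1 -1 1/2

obs A: pose=(8,6,W) → sL=120/293, sR=24/73, mL=-11412/21389, mR=-5244/21389
obs B: pose=(5,5,S) → sL=120/229, sR=8/15, mL=-2732/3435, mR=-884/3435
sensor matrix S = [[120/293, 24/73], [120/229, 8/15]]; det S = 226048/4898081
solve [mL_A; mL_B] = S·[w00; w01] and [mR_A; mR_B] = S·[w10; w11]:
  w00 = -1/2, w01 = -1, w10 = -1, w11 = 1/2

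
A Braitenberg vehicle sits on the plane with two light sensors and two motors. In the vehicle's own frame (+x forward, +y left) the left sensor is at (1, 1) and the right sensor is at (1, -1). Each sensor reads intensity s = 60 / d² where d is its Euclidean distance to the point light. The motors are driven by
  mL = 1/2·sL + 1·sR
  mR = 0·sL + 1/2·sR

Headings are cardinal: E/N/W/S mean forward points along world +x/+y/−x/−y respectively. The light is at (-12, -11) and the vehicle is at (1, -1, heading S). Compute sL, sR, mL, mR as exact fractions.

60/277 4/15 1558/4155 2/15

left sensor world pos  = (2, -2); dL² = 277
right sensor world pos = (0, -2); dR² = 225
sL = 60/277 = 60/277
sR = 60/225 = 4/15
mL = 1/2·sL + 1·sR = 1558/4155
mR = 0·sL + 1/2·sR = 2/15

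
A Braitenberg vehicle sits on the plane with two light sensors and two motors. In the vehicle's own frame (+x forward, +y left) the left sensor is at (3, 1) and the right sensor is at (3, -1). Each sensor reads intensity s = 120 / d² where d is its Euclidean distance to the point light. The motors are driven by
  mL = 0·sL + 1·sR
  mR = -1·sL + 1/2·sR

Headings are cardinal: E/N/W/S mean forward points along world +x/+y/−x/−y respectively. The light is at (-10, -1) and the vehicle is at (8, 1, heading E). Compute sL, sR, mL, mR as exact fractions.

4/15 60/221 60/221 -434/3315

left sensor world pos  = (11, 2); dL² = 450
right sensor world pos = (11, 0); dR² = 442
sL = 120/450 = 4/15
sR = 120/442 = 60/221
mL = 0·sL + 1·sR = 60/221
mR = -1·sL + 1/2·sR = -434/3315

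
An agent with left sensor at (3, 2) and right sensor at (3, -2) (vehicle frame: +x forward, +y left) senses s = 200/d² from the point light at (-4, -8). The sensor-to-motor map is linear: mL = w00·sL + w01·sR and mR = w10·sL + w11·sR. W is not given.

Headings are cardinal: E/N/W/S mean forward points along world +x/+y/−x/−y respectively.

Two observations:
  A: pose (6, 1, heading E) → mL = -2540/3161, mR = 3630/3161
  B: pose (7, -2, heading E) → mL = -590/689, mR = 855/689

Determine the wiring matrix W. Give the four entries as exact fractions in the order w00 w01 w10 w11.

-1/2 -1/2 1 1/2

obs A: pose=(6,1,E) → sL=20/29, sR=100/109, mL=-2540/3161, mR=3630/3161
obs B: pose=(7,-2,E) → sL=10/13, sR=50/53, mL=-590/689, mR=855/689
sensor matrix S = [[20/29, 100/109], [10/13, 50/53]]; det S = -120000/2177929
solve [mL_A; mL_B] = S·[w00; w01] and [mR_A; mR_B] = S·[w10; w11]:
  w00 = -1/2, w01 = -1/2, w10 = 1, w11 = 1/2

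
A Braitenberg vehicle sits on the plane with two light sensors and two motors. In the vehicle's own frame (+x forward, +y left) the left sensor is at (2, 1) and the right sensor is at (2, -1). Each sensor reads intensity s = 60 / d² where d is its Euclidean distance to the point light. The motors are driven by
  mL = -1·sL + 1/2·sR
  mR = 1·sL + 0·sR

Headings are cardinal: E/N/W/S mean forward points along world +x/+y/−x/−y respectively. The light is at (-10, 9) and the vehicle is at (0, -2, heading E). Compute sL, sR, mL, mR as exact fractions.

left sensor world pos  = (2, -1); dL² = 244
right sensor world pos = (2, -3); dR² = 288
sL = 60/244 = 15/61
sR = 60/288 = 5/24
mL = -1·sL + 1/2·sR = -415/2928
mR = 1·sL + 0·sR = 15/61

15/61 5/24 -415/2928 15/61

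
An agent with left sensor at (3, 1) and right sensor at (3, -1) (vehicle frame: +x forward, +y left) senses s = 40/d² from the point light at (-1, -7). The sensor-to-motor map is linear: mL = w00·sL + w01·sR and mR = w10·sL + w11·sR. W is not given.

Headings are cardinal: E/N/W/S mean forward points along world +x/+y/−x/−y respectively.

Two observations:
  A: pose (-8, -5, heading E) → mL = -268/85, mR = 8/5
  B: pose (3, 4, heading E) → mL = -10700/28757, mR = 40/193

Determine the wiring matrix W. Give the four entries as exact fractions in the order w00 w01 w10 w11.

-1/2 -1 1 0

obs A: pose=(-8,-5,E) → sL=8/5, sR=40/17, mL=-268/85, mR=8/5
obs B: pose=(3,4,E) → sL=40/193, sR=40/149, mL=-10700/28757, mR=40/193
sensor matrix S = [[8/5, 40/17], [40/193, 40/149]]; det S = -28416/488869
solve [mL_A; mL_B] = S·[w00; w01] and [mR_A; mR_B] = S·[w10; w11]:
  w00 = -1/2, w01 = -1, w10 = 1, w11 = 0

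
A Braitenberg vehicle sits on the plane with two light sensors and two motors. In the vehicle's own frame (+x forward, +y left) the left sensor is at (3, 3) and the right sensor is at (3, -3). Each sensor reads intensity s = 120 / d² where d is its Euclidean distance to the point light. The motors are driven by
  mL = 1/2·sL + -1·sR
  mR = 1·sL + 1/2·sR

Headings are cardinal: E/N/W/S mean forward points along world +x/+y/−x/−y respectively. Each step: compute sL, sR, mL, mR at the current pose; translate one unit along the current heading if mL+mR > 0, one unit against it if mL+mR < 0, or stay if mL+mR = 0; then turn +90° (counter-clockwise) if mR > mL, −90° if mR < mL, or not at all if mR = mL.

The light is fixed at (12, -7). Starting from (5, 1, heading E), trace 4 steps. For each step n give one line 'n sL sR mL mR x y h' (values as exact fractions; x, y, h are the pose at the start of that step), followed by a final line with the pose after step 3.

n=0: pose=(5,1,E); sL=120/137, sR=120/41; mL=-13980/5617, mR=13140/5617; mL+mR=-840/5617 → advance -1; mR−mL=27120/5617 → turn +1·90°
n=1: pose=(4,1,N); sL=60/121, sR=60/73; mL=-5070/8833, mR=8010/8833; mL+mR=2940/8833 → advance +1; mR−mL=13080/8833 → turn +1·90°
n=2: pose=(4,2,W); sL=120/157, sR=24/53; mL=-588/8321, mR=8244/8321; mL+mR=7656/8321 → advance +1; mR−mL=8832/8321 → turn +1·90°
n=3: pose=(3,2,S); sL=5/3, sR=2/3; mL=1/6, mR=2; mL+mR=13/6 → advance +1; mR−mL=11/6 → turn +1·90°

0 120/137 120/41 -13980/5617 13140/5617 5 1 E
1 60/121 60/73 -5070/8833 8010/8833 4 1 N
2 120/157 24/53 -588/8321 8244/8321 4 2 W
3 5/3 2/3 1/6 2 3 2 S
final 3 1 E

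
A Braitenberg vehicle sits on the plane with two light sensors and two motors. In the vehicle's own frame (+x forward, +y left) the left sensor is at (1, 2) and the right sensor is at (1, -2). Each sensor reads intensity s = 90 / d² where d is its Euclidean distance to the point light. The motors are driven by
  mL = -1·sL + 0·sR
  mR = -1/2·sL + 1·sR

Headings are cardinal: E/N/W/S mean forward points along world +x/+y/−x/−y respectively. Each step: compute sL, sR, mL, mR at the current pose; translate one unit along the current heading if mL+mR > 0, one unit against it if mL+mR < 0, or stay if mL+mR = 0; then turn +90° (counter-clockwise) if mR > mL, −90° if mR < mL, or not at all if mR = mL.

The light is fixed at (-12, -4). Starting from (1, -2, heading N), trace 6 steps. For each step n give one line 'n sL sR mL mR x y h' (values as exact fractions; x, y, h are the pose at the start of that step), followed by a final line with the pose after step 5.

0 9/13 5/13 -9/13 1/26 1 -2 N
1 18/29 10/17 -18/29 137/493 1 -3 W
2 45/128 5/8 -45/128 115/256 2 -3 S
3 90/229 90/229 -90/229 45/229 2 -4 E
4 45/61 45/113 -45/61 405/13786 1 -4 N
5 10/17 18/29 -10/17 161/493 1 -5 W
final 2 -5 S

n=0: pose=(1,-2,N); sL=9/13, sR=5/13; mL=-9/13, mR=1/26; mL+mR=-17/26 → advance -1; mR−mL=19/26 → turn +1·90°
n=1: pose=(1,-3,W); sL=18/29, sR=10/17; mL=-18/29, mR=137/493; mL+mR=-169/493 → advance -1; mR−mL=443/493 → turn +1·90°
n=2: pose=(2,-3,S); sL=45/128, sR=5/8; mL=-45/128, mR=115/256; mL+mR=25/256 → advance +1; mR−mL=205/256 → turn +1·90°
n=3: pose=(2,-4,E); sL=90/229, sR=90/229; mL=-90/229, mR=45/229; mL+mR=-45/229 → advance -1; mR−mL=135/229 → turn +1·90°
n=4: pose=(1,-4,N); sL=45/61, sR=45/113; mL=-45/61, mR=405/13786; mL+mR=-9765/13786 → advance -1; mR−mL=10575/13786 → turn +1·90°
n=5: pose=(1,-5,W); sL=10/17, sR=18/29; mL=-10/17, mR=161/493; mL+mR=-129/493 → advance -1; mR−mL=451/493 → turn +1·90°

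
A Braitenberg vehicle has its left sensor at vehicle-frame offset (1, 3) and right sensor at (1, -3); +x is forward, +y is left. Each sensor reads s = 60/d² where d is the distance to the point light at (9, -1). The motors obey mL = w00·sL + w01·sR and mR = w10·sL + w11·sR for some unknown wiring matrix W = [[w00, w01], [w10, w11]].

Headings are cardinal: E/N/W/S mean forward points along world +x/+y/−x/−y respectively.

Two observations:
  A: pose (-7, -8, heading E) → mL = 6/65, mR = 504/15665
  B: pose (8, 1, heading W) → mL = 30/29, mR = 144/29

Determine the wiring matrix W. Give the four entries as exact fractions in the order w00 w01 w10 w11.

0 1/2 1/2 -1/2

obs A: pose=(-7,-8,E) → sL=60/241, sR=12/65, mL=6/65, mR=504/15665
obs B: pose=(8,1,W) → sL=12, sR=60/29, mL=30/29, mR=144/29
sensor matrix S = [[60/241, 12/65], [12, 60/29]]; det S = -772416/454285
solve [mL_A; mL_B] = S·[w00; w01] and [mR_A; mR_B] = S·[w10; w11]:
  w00 = 0, w01 = 1/2, w10 = 1/2, w11 = -1/2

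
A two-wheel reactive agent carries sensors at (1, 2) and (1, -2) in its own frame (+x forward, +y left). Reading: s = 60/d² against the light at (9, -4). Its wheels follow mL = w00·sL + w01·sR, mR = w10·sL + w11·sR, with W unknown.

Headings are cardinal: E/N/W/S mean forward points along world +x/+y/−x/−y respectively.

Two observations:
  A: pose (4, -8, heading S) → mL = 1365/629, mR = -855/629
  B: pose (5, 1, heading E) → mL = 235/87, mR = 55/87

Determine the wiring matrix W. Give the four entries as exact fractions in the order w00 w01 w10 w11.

obs A: pose=(4,-8,S) → sL=30/17, sR=30/37, mL=1365/629, mR=-855/629
obs B: pose=(5,1,E) → sL=30/29, sR=10/3, mL=235/87, mR=55/87
sensor matrix S = [[30/17, 30/37], [30/29, 10/3]]; det S = 92000/18241
solve [mL_A; mL_B] = S·[w00; w01] and [mR_A; mR_B] = S·[w10; w11]:
  w00 = 1, w01 = 1/2, w10 = -1, w11 = 1/2

1 1/2 -1 1/2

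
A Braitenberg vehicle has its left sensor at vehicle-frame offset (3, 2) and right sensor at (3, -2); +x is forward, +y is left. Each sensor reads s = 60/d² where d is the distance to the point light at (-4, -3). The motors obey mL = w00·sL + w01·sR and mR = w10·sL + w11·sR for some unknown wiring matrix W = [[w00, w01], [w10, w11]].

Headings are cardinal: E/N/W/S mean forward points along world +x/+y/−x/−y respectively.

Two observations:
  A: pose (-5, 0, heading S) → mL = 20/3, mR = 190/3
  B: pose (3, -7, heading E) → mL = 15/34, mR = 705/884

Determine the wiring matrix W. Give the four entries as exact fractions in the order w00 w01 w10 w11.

obs A: pose=(-5,0,S) → sL=60, sR=20/3, mL=20/3, mR=190/3
obs B: pose=(3,-7,E) → sL=15/26, sR=15/34, mL=15/34, mR=705/884
sensor matrix S = [[60, 20/3], [15/26, 15/34]]; det S = 5000/221
solve [mL_A; mL_B] = S·[w00; w01] and [mR_A; mR_B] = S·[w10; w11]:
  w00 = 0, w01 = 1, w10 = 1, w11 = 1/2

0 1 1 1/2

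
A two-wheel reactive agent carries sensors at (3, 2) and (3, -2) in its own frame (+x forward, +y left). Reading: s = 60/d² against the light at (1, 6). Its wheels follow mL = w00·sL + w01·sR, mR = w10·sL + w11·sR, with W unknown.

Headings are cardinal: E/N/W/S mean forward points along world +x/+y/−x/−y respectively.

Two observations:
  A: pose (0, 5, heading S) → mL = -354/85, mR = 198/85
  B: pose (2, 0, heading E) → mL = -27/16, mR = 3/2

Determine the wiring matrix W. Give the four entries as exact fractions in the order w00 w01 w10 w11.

-1/2 -1 1 -1/2

obs A: pose=(0,5,S) → sL=60/17, sR=12/5, mL=-354/85, mR=198/85
obs B: pose=(2,0,E) → sL=15/8, sR=3/4, mL=-27/16, mR=3/2
sensor matrix S = [[60/17, 12/5], [15/8, 3/4]]; det S = -63/34
solve [mL_A; mL_B] = S·[w00; w01] and [mR_A; mR_B] = S·[w10; w11]:
  w00 = -1/2, w01 = -1, w10 = 1, w11 = -1/2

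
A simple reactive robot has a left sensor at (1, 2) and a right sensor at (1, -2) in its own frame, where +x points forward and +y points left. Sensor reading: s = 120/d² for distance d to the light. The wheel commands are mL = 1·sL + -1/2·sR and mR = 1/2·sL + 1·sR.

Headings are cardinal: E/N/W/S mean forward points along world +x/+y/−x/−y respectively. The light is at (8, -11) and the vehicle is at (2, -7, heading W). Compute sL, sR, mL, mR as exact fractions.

120/53 24/17 1404/901 2292/901

left sensor world pos  = (1, -9); dL² = 53
right sensor world pos = (1, -5); dR² = 85
sL = 120/53 = 120/53
sR = 120/85 = 24/17
mL = 1·sL + -1/2·sR = 1404/901
mR = 1/2·sL + 1·sR = 2292/901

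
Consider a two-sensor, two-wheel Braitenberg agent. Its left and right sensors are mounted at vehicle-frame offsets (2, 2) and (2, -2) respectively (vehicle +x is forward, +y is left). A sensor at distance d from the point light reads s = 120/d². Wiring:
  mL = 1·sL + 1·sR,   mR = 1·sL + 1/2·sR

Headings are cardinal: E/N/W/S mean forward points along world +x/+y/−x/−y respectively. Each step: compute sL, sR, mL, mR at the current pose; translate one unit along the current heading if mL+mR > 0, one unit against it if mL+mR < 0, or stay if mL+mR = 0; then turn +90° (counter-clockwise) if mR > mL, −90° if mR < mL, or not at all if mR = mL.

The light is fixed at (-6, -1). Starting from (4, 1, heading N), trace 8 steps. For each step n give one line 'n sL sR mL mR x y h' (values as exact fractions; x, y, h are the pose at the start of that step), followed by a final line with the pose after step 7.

0 3/2 3/4 9/4 15/8 4 1 N
1 120/169 24/29 7536/4901 5508/4901 4 2 E
2 12/17 60/41 1512/697 1002/697 5 2 S
3 40/27 120/97 7120/2619 5500/2619 5 1 W
4 3/2 3/4 9/4 15/8 4 1 N
5 120/169 24/29 7536/4901 5508/4901 4 2 E
6 12/17 60/41 1512/697 1002/697 5 2 S
7 40/27 120/97 7120/2619 5500/2619 5 1 W
final 4 1 N

n=0: pose=(4,1,N); sL=3/2, sR=3/4; mL=9/4, mR=15/8; mL+mR=33/8 → advance +1; mR−mL=-3/8 → turn -1·90°
n=1: pose=(4,2,E); sL=120/169, sR=24/29; mL=7536/4901, mR=5508/4901; mL+mR=13044/4901 → advance +1; mR−mL=-12/29 → turn -1·90°
n=2: pose=(5,2,S); sL=12/17, sR=60/41; mL=1512/697, mR=1002/697; mL+mR=2514/697 → advance +1; mR−mL=-30/41 → turn -1·90°
n=3: pose=(5,1,W); sL=40/27, sR=120/97; mL=7120/2619, mR=5500/2619; mL+mR=12620/2619 → advance +1; mR−mL=-60/97 → turn -1·90°
n=4: pose=(4,1,N); sL=3/2, sR=3/4; mL=9/4, mR=15/8; mL+mR=33/8 → advance +1; mR−mL=-3/8 → turn -1·90°
n=5: pose=(4,2,E); sL=120/169, sR=24/29; mL=7536/4901, mR=5508/4901; mL+mR=13044/4901 → advance +1; mR−mL=-12/29 → turn -1·90°
n=6: pose=(5,2,S); sL=12/17, sR=60/41; mL=1512/697, mR=1002/697; mL+mR=2514/697 → advance +1; mR−mL=-30/41 → turn -1·90°
n=7: pose=(5,1,W); sL=40/27, sR=120/97; mL=7120/2619, mR=5500/2619; mL+mR=12620/2619 → advance +1; mR−mL=-60/97 → turn -1·90°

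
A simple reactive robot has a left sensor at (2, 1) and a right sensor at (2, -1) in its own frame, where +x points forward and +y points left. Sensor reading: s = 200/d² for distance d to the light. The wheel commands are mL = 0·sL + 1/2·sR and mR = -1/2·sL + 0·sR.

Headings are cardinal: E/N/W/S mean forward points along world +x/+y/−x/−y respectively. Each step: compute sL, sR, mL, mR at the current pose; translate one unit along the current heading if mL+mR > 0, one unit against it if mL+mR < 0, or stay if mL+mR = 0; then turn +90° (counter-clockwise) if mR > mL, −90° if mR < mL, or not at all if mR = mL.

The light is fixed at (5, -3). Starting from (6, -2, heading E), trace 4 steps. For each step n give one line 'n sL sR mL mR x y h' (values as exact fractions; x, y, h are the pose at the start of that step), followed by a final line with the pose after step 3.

0 200/13 200/9 100/9 -100/13 6 -2 E
1 20 100 50 -10 7 -2 S
2 200 200 100 -100 7 -3 W
3 40 200/13 100/13 -20 7 -3 N
final 7 -4 E

n=0: pose=(6,-2,E); sL=200/13, sR=200/9; mL=100/9, mR=-100/13; mL+mR=400/117 → advance +1; mR−mL=-2200/117 → turn -1·90°
n=1: pose=(7,-2,S); sL=20, sR=100; mL=50, mR=-10; mL+mR=40 → advance +1; mR−mL=-60 → turn -1·90°
n=2: pose=(7,-3,W); sL=200, sR=200; mL=100, mR=-100; mL+mR=0 → advance +0; mR−mL=-200 → turn -1·90°
n=3: pose=(7,-3,N); sL=40, sR=200/13; mL=100/13, mR=-20; mL+mR=-160/13 → advance -1; mR−mL=-360/13 → turn -1·90°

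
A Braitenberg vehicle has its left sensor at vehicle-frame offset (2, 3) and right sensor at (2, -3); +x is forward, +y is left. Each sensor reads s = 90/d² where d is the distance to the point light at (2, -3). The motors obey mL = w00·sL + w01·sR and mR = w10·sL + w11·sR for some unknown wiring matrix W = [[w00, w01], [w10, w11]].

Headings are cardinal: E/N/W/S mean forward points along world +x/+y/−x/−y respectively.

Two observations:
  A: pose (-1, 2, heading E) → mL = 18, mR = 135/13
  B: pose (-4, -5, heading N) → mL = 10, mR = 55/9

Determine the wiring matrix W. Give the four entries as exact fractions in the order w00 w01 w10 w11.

0 1 1 1/2

obs A: pose=(-1,2,E) → sL=18/13, sR=18, mL=18, mR=135/13
obs B: pose=(-4,-5,N) → sL=10/9, sR=10, mL=10, mR=55/9
sensor matrix S = [[18/13, 18], [10/9, 10]]; det S = -80/13
solve [mL_A; mL_B] = S·[w00; w01] and [mR_A; mR_B] = S·[w10; w11]:
  w00 = 0, w01 = 1, w10 = 1, w11 = 1/2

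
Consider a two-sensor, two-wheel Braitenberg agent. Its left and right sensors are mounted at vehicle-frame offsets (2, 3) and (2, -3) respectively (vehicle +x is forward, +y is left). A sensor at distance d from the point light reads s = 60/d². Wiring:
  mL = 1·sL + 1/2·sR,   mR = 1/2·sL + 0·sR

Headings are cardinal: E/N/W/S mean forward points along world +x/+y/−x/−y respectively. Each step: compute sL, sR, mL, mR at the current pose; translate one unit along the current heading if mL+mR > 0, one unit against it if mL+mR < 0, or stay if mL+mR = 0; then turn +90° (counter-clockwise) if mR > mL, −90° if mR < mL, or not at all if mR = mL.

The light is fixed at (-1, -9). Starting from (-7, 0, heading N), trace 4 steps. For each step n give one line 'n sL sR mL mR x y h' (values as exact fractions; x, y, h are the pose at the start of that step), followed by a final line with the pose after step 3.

0 30/101 6/13 693/1313 15/101 -7 0 N
1 12/37 12/13 378/481 6/37 -7 1 E
2 15/17 15/32 1215/1088 15/34 -6 1 S
3 12/17 60/193 2826/3281 6/17 -6 0 W
final -7 0 N

n=0: pose=(-7,0,N); sL=30/101, sR=6/13; mL=693/1313, mR=15/101; mL+mR=888/1313 → advance +1; mR−mL=-498/1313 → turn -1·90°
n=1: pose=(-7,1,E); sL=12/37, sR=12/13; mL=378/481, mR=6/37; mL+mR=456/481 → advance +1; mR−mL=-300/481 → turn -1·90°
n=2: pose=(-6,1,S); sL=15/17, sR=15/32; mL=1215/1088, mR=15/34; mL+mR=1695/1088 → advance +1; mR−mL=-735/1088 → turn -1·90°
n=3: pose=(-6,0,W); sL=12/17, sR=60/193; mL=2826/3281, mR=6/17; mL+mR=3984/3281 → advance +1; mR−mL=-1668/3281 → turn -1·90°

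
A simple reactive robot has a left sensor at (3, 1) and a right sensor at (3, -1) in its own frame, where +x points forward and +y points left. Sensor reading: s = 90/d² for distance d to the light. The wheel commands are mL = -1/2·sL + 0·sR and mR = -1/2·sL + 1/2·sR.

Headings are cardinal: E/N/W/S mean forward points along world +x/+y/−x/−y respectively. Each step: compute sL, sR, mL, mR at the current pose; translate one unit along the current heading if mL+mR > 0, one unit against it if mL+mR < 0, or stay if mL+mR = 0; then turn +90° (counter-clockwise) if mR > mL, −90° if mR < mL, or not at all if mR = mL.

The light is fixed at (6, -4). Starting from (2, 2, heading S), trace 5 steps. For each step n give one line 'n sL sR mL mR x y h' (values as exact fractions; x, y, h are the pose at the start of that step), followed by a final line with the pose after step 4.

n=0: pose=(2,2,S); sL=5, sR=45/17; mL=-5/2, mR=-20/17; mL+mR=-125/34 → advance -1; mR−mL=45/34 → turn +1·90°
n=1: pose=(2,3,E); sL=18/13, sR=90/37; mL=-9/13, mR=252/481; mL+mR=-81/481 → advance -1; mR−mL=45/37 → turn +1·90°
n=2: pose=(1,3,N); sL=45/68, sR=45/58; mL=-45/136, mR=225/3944; mL+mR=-135/493 → advance -1; mR−mL=45/116 → turn +1·90°
n=3: pose=(1,2,W); sL=90/89, sR=90/113; mL=-45/89, mR=-1080/10057; mL+mR=-6165/10057 → advance -1; mR−mL=45/113 → turn +1·90°
n=4: pose=(2,2,S); sL=5, sR=45/17; mL=-5/2, mR=-20/17; mL+mR=-125/34 → advance -1; mR−mL=45/34 → turn +1·90°

0 5 45/17 -5/2 -20/17 2 2 S
1 18/13 90/37 -9/13 252/481 2 3 E
2 45/68 45/58 -45/136 225/3944 1 3 N
3 90/89 90/113 -45/89 -1080/10057 1 2 W
4 5 45/17 -5/2 -20/17 2 2 S
final 2 3 E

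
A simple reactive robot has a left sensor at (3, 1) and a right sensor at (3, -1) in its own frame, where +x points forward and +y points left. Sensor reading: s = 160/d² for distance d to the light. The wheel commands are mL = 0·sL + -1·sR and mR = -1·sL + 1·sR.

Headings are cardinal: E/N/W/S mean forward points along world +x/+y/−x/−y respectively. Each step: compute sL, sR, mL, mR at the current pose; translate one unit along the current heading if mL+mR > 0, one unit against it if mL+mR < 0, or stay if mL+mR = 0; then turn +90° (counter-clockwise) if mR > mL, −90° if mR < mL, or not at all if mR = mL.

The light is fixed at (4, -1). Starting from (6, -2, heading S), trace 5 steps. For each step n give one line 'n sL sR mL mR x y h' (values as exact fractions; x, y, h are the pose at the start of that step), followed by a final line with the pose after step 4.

n=0: pose=(6,-2,S); sL=32/5, sR=160/17; mL=-160/17, mR=256/85; mL+mR=-32/5 → advance -1; mR−mL=1056/85 → turn +1·90°
n=1: pose=(6,-1,E); sL=80/13, sR=80/13; mL=-80/13, mR=0; mL+mR=-80/13 → advance -1; mR−mL=80/13 → turn +1·90°
n=2: pose=(5,-1,N); sL=160/9, sR=160/13; mL=-160/13, mR=-640/117; mL+mR=-160/9 → advance -1; mR−mL=800/117 → turn +1·90°
n=3: pose=(5,-2,W); sL=20, sR=40; mL=-40, mR=20; mL+mR=-20 → advance -1; mR−mL=60 → turn +1·90°
n=4: pose=(6,-2,S); sL=32/5, sR=160/17; mL=-160/17, mR=256/85; mL+mR=-32/5 → advance -1; mR−mL=1056/85 → turn +1·90°

0 32/5 160/17 -160/17 256/85 6 -2 S
1 80/13 80/13 -80/13 0 6 -1 E
2 160/9 160/13 -160/13 -640/117 5 -1 N
3 20 40 -40 20 5 -2 W
4 32/5 160/17 -160/17 256/85 6 -2 S
final 6 -1 E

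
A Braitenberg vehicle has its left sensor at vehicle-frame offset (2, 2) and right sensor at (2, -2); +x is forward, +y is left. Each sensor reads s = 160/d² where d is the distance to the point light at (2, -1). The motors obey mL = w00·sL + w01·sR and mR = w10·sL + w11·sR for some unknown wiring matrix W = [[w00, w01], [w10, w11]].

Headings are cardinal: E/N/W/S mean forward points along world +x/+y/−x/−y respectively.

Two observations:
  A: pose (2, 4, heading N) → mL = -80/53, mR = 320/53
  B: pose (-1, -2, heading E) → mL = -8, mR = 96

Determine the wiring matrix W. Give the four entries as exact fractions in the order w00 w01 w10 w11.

0 -1/2 1 1

obs A: pose=(2,4,N) → sL=160/53, sR=160/53, mL=-80/53, mR=320/53
obs B: pose=(-1,-2,E) → sL=80, sR=16, mL=-8, mR=96
sensor matrix S = [[160/53, 160/53], [80, 16]]; det S = -10240/53
solve [mL_A; mL_B] = S·[w00; w01] and [mR_A; mR_B] = S·[w10; w11]:
  w00 = 0, w01 = -1/2, w10 = 1, w11 = 1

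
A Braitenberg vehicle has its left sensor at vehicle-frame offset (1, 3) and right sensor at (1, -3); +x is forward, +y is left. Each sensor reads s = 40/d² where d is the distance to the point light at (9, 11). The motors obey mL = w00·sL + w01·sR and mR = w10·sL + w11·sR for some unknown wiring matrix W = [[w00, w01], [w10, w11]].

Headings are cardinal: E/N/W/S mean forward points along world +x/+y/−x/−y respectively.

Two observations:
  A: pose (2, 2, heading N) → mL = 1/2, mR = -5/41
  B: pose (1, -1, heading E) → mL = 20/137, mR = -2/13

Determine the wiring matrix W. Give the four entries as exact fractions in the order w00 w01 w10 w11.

obs A: pose=(2,2,N) → sL=10/41, sR=1/2, mL=1/2, mR=-5/41
obs B: pose=(1,-1,E) → sL=4/13, sR=20/137, mL=20/137, mR=-2/13
sensor matrix S = [[10/41, 1/2], [4/13, 20/137]]; det S = -8634/73021
solve [mL_A; mL_B] = S·[w00; w01] and [mR_A; mR_B] = S·[w10; w11]:
  w00 = 0, w01 = 1, w10 = -1/2, w11 = 0

0 1 -1/2 0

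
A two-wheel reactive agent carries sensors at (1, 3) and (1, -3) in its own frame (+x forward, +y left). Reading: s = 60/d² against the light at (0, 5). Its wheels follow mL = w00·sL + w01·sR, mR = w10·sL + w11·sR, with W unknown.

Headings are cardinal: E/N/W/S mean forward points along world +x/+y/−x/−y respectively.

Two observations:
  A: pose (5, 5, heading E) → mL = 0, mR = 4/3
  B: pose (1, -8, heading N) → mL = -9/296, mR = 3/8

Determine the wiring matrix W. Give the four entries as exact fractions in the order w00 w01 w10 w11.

-1 1 0 1

obs A: pose=(5,5,E) → sL=4/3, sR=4/3, mL=0, mR=4/3
obs B: pose=(1,-8,N) → sL=15/37, sR=3/8, mL=-9/296, mR=3/8
sensor matrix S = [[4/3, 4/3], [15/37, 3/8]]; det S = -3/74
solve [mL_A; mL_B] = S·[w00; w01] and [mR_A; mR_B] = S·[w10; w11]:
  w00 = -1, w01 = 1, w10 = 0, w11 = 1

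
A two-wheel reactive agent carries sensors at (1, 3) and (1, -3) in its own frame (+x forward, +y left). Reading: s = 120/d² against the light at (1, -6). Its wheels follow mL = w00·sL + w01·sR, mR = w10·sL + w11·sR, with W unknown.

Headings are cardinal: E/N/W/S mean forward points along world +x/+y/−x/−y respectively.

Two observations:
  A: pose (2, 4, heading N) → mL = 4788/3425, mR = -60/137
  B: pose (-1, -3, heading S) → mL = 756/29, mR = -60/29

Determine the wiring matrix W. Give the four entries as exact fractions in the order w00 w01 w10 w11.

obs A: pose=(2,4,N) → sL=24/25, sR=120/137, mL=4788/3425, mR=-60/137
obs B: pose=(-1,-3,S) → sL=24, sR=120/29, mL=756/29, mR=-60/29
sensor matrix S = [[24/25, 120/137], [24, 120/29]]; det S = -338688/19865
solve [mL_A; mL_B] = S·[w00; w01] and [mR_A; mR_B] = S·[w10; w11]:
  w00 = 1, w01 = 1/2, w10 = 0, w11 = -1/2

1 1/2 0 -1/2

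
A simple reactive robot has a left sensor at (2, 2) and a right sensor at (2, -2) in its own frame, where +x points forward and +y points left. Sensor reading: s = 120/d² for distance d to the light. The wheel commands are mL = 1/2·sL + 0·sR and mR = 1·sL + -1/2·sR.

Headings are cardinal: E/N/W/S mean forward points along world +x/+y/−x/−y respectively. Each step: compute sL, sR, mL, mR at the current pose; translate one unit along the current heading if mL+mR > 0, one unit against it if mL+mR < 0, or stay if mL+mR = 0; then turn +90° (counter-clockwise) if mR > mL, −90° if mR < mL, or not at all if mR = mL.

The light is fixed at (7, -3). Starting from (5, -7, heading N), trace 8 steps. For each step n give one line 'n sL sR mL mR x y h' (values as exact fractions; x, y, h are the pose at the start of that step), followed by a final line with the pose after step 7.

n=0: pose=(5,-7,N); sL=6, sR=30; mL=3, mR=-9; mL+mR=-6 → advance -1; mR−mL=-12 → turn -1·90°
n=1: pose=(5,-8,E); sL=40/3, sR=120/49; mL=20/3, mR=1780/147; mL+mR=920/49 → advance +1; mR−mL=800/147 → turn +1·90°
n=2: pose=(6,-8,N); sL=20/3, sR=12; mL=10/3, mR=2/3; mL+mR=4 → advance +1; mR−mL=-8/3 → turn -1·90°
n=3: pose=(6,-7,E); sL=24, sR=120/37; mL=12, mR=828/37; mL+mR=1272/37 → advance +1; mR−mL=384/37 → turn +1·90°
n=4: pose=(7,-7,N); sL=15, sR=15; mL=15/2, mR=15/2; mL+mR=15 → advance +1; mR−mL=0 → turn +0·90°
n=5: pose=(7,-6,N); sL=24, sR=24; mL=12, mR=12; mL+mR=24 → advance +1; mR−mL=0 → turn +0·90°
n=6: pose=(7,-5,N); sL=30, sR=30; mL=15, mR=15; mL+mR=30 → advance +1; mR−mL=0 → turn +0·90°
n=7: pose=(7,-4,N); sL=24, sR=24; mL=12, mR=12; mL+mR=24 → advance +1; mR−mL=0 → turn +0·90°

0 6 30 3 -9 5 -7 N
1 40/3 120/49 20/3 1780/147 5 -8 E
2 20/3 12 10/3 2/3 6 -8 N
3 24 120/37 12 828/37 6 -7 E
4 15 15 15/2 15/2 7 -7 N
5 24 24 12 12 7 -6 N
6 30 30 15 15 7 -5 N
7 24 24 12 12 7 -4 N
final 7 -3 N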